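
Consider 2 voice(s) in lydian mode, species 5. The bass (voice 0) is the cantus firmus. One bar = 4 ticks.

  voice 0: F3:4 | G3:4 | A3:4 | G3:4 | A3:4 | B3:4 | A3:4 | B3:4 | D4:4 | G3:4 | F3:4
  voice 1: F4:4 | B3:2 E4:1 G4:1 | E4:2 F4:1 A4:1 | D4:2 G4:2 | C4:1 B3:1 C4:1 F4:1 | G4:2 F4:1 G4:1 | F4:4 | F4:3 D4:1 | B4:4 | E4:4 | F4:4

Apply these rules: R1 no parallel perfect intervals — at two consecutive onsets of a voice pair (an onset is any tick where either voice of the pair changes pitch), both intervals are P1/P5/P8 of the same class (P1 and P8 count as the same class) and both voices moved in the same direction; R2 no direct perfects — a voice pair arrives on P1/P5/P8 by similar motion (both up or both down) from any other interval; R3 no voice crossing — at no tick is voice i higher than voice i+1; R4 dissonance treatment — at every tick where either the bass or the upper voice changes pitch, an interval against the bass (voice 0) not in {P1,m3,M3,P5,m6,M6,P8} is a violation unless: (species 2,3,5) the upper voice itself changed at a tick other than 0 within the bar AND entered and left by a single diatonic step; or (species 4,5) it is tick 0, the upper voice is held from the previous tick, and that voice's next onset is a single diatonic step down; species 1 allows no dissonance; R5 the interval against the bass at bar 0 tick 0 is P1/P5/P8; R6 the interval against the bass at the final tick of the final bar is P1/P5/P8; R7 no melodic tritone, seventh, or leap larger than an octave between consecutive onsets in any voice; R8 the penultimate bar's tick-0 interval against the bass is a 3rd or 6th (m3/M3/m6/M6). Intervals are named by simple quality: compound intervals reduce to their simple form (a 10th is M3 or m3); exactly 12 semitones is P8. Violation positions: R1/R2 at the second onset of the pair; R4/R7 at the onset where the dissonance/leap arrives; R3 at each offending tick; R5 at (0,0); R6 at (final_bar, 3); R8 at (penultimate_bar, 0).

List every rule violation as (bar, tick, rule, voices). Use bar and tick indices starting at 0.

(1, 0, R7, (1,))
(3, 0, R2, (0, 1))
(7, 0, R4, (0, 1))

bar 0: v0=F3 v1=F4 downbeat P8
bar 1: v0=G3 v1=B3 downbeat M3
bar 2: v0=A3 v1=E4 downbeat P5
bar 3: v0=G3 v1=D4 downbeat P5
bar 4: v0=A3 v1=C4 downbeat m3
bar 5: v0=B3 v1=G4 downbeat m6
bar 6: v0=A3 v1=F4 downbeat m6
bar 7: v0=B3 v1=F4 downbeat TT
bar 8: v0=D4 v1=B4 downbeat M6
bar 9: v0=G3 v1=E4 downbeat M6
bar 10: v0=F3 v1=F4 downbeat P8
  -> R7 @ bar 1 tick 0 v(1,): F4->B3 leap 6st
  -> R2 @ bar 3 tick 0 v(0, 1): A3/A4 P8 -> G3/D4 P5 similar
  -> R4 @ bar 7 tick 0 v(0, 1): B3/F4 TT untreated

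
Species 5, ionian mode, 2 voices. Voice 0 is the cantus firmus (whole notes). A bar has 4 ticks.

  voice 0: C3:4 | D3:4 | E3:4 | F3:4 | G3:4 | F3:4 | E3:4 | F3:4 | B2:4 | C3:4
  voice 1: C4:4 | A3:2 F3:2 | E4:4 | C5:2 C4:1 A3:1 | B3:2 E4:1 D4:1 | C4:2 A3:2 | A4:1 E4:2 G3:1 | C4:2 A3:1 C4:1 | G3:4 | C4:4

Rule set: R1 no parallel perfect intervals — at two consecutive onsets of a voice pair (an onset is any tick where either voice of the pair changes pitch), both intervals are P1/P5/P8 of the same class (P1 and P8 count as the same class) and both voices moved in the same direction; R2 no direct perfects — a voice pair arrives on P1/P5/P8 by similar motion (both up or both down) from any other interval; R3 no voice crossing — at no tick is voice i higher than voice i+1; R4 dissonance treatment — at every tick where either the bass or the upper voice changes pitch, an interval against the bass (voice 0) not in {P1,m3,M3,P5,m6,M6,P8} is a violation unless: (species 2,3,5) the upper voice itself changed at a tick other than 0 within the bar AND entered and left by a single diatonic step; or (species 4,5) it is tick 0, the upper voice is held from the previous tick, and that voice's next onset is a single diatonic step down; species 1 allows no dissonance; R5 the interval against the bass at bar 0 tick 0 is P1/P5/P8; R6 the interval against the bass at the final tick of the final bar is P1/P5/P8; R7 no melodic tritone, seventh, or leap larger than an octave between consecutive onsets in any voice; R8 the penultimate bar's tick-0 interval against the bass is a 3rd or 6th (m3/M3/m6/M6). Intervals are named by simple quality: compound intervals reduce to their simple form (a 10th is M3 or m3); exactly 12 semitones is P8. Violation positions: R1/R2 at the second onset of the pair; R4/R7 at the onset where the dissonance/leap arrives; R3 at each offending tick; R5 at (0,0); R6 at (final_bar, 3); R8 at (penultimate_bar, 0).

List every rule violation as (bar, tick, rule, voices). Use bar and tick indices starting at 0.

(2, 0, R2, (0, 1))
(2, 0, R7, (1,))
(3, 0, R2, (0, 1))
(5, 0, R1, (0, 1))
(6, 0, R4, (0, 1))
(7, 0, R2, (0, 1))
(8, 0, R7, (0,))
(9, 0, R2, (0, 1))

bar 0: v0=C3 v1=C4 downbeat P8
bar 1: v0=D3 v1=A3 downbeat P5
bar 2: v0=E3 v1=E4 downbeat P8
bar 3: v0=F3 v1=C5 downbeat P5
bar 4: v0=G3 v1=B3 downbeat M3
bar 5: v0=F3 v1=C4 downbeat P5
bar 6: v0=E3 v1=A4 downbeat P4
bar 7: v0=F3 v1=C4 downbeat P5
bar 8: v0=B2 v1=G3 downbeat m6
bar 9: v0=C3 v1=C4 downbeat P8
  -> R2 @ bar 2 tick 0 v(0, 1): D3/F3 m3 -> E3/E4 P8 similar
  -> R7 @ bar 2 tick 0 v(1,): F3->E4 leap 11st
  -> R2 @ bar 3 tick 0 v(0, 1): E3/E4 P8 -> F3/C5 P5 similar
  -> R1 @ bar 5 tick 0 v(0, 1): G3/D4 P5 -> F3/C4 P5 similar
  -> R4 @ bar 6 tick 0 v(0, 1): E3/A4 P4 untreated
  -> R2 @ bar 7 tick 0 v(0, 1): E3/G3 m3 -> F3/C4 P5 similar
  -> R7 @ bar 8 tick 0 v(0,): F3->B2 leap 6st
  -> R2 @ bar 9 tick 0 v(0, 1): B2/G3 m6 -> C3/C4 P8 similar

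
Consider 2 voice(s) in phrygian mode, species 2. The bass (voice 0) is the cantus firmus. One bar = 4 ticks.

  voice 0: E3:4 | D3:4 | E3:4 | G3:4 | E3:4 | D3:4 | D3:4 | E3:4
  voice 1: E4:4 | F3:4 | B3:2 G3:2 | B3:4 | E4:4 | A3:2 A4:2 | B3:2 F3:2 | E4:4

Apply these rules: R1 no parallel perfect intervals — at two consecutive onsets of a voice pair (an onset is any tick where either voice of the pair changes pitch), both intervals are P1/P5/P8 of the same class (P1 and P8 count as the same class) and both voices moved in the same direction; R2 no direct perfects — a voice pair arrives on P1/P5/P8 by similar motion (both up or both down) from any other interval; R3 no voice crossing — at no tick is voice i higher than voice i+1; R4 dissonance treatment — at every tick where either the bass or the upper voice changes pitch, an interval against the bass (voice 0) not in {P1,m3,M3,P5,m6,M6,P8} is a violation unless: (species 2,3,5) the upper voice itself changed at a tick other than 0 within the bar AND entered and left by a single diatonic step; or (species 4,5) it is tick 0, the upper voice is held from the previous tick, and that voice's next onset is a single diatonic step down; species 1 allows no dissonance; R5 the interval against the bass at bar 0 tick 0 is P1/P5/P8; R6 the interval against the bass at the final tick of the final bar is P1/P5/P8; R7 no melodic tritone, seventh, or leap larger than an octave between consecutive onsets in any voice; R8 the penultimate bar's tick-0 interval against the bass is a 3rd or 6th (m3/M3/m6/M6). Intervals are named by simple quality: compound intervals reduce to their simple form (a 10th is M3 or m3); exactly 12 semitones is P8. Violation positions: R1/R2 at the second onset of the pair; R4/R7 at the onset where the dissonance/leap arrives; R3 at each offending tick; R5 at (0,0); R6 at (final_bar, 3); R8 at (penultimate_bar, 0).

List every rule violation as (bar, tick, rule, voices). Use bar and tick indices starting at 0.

bar 0: v0=E3 v1=E4 downbeat P8
bar 1: v0=D3 v1=F3 downbeat m3
bar 2: v0=E3 v1=B3 downbeat P5
bar 3: v0=G3 v1=B3 downbeat M3
bar 4: v0=E3 v1=E4 downbeat P8
bar 5: v0=D3 v1=A3 downbeat P5
bar 6: v0=D3 v1=B3 downbeat M6
bar 7: v0=E3 v1=E4 downbeat P8
  -> R7 @ bar 1 tick 0 v(1,): E4->F3 leap 11st
  -> R2 @ bar 2 tick 0 v(0, 1): D3/F3 m3 -> E3/B3 P5 similar
  -> R7 @ bar 2 tick 0 v(1,): F3->B3 leap 6st
  -> R2 @ bar 5 tick 0 v(0, 1): E3/E4 P8 -> D3/A3 P5 similar
  -> R7 @ bar 6 tick 0 v(1,): A4->B3 leap 10st
  -> R7 @ bar 6 tick 2 v(1,): B3->F3 leap 6st
  -> R2 @ bar 7 tick 0 v(0, 1): D3/F3 m3 -> E3/E4 P8 similar
  -> R7 @ bar 7 tick 0 v(1,): F3->E4 leap 11st

(1, 0, R7, (1,))
(2, 0, R2, (0, 1))
(2, 0, R7, (1,))
(5, 0, R2, (0, 1))
(6, 0, R7, (1,))
(6, 2, R7, (1,))
(7, 0, R2, (0, 1))
(7, 0, R7, (1,))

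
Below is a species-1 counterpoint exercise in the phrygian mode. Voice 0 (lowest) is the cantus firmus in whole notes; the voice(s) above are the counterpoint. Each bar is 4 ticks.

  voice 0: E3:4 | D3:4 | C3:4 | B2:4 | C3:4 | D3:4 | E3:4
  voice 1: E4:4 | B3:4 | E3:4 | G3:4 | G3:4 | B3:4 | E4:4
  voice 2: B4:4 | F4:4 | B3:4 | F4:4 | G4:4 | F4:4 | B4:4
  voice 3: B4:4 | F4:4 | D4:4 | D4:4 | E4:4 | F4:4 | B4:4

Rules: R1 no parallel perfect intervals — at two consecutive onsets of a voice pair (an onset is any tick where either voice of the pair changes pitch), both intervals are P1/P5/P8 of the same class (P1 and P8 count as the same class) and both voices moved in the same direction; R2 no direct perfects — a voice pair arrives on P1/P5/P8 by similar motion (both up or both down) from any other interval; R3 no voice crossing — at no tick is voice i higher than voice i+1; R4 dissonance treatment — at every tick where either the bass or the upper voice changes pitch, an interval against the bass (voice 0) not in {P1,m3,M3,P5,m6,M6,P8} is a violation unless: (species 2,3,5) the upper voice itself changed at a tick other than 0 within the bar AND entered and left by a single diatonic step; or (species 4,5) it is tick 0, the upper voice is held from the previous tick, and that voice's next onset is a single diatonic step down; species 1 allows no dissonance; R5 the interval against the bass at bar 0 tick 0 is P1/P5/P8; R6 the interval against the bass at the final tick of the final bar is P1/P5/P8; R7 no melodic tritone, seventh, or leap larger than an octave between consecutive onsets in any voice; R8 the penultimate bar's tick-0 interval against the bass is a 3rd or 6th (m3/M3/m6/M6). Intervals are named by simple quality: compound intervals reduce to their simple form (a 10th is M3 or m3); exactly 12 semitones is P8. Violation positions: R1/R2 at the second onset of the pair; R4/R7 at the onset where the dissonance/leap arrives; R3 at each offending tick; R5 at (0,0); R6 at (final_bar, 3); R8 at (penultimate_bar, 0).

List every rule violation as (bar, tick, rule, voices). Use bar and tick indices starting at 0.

bar 0: v0=E3 v1=E4 v2=B4 v3=B4 downbeat P5
bar 1: v0=D3 v1=B3 v2=F4 v3=F4 downbeat m3
bar 2: v0=C3 v1=E3 v2=B3 v3=D4 downbeat M2
bar 3: v0=B2 v1=G3 v2=F4 v3=D4 downbeat m3
bar 4: v0=C3 v1=G3 v2=G4 v3=E4 downbeat M3
bar 5: v0=D3 v1=B3 v2=F4 v3=F4 downbeat m3
bar 6: v0=E3 v1=E4 v2=B4 v3=B4 downbeat P5
  -> R1 @ bar 1 tick 0 v(2, 3): B4/B4 P1 -> F4/F4 P1 similar
  -> R7 @ bar 1 tick 0 v(2,): B4->F4 leap 6st
  -> R7 @ bar 1 tick 0 v(3,): B4->F4 leap 6st
  -> R2 @ bar 2 tick 0 v(1, 2): B3/F4 TT -> E3/B3 P5 similar
  -> R4 @ bar 2 tick 0 v(0, 2): C3/B3 M7 untreated
  -> R4 @ bar 2 tick 0 v(0, 3): C3/D4 M2 untreated
  -> R7 @ bar 2 tick 0 v(2,): F4->B3 leap 6st
  -> R3 @ bar 3 tick 0 v(2, 3): F4 above D4
  -> R4 @ bar 3 tick 0 v(0, 2): B2/F4 TT untreated
  -> R7 @ bar 3 tick 0 v(2,): B3->F4 leap 6st
  -> R3 @ bar 3 tick 1 v(2, 3): F4 above D4
  -> R3 @ bar 3 tick 2 v(2, 3): F4 above D4
  -> R3 @ bar 3 tick 3 v(2, 3): F4 above D4
  -> R2 @ bar 4 tick 0 v(0, 2): B2/F4 TT -> C3/G4 P5 similar
  -> R3 @ bar 4 tick 0 v(2, 3): G4 above E4
  -> R3 @ bar 4 tick 1 v(2, 3): G4 above E4
  -> R3 @ bar 4 tick 2 v(2, 3): G4 above E4
  -> R3 @ bar 4 tick 3 v(2, 3): G4 above E4
  -> R1 @ bar 6 tick 0 v(2, 3): F4/F4 P1 -> B4/B4 P1 similar
  -> R2 @ bar 6 tick 0 v(0, 1): D3/B3 M6 -> E3/E4 P8 similar
  -> R2 @ bar 6 tick 0 v(0, 2): D3/F4 m3 -> E3/B4 P5 similar
  -> R2 @ bar 6 tick 0 v(0, 3): D3/F4 m3 -> E3/B4 P5 similar
  -> R2 @ bar 6 tick 0 v(1, 2): B3/F4 TT -> E4/B4 P5 similar
  -> R2 @ bar 6 tick 0 v(1, 3): B3/F4 TT -> E4/B4 P5 similar
  -> R7 @ bar 6 tick 0 v(2,): F4->B4 leap 6st
  -> R7 @ bar 6 tick 0 v(3,): F4->B4 leap 6st

(1, 0, R1, (2, 3))
(1, 0, R7, (2,))
(1, 0, R7, (3,))
(2, 0, R2, (1, 2))
(2, 0, R4, (0, 2))
(2, 0, R4, (0, 3))
(2, 0, R7, (2,))
(3, 0, R3, (2, 3))
(3, 0, R4, (0, 2))
(3, 0, R7, (2,))
(3, 1, R3, (2, 3))
(3, 2, R3, (2, 3))
(3, 3, R3, (2, 3))
(4, 0, R2, (0, 2))
(4, 0, R3, (2, 3))
(4, 1, R3, (2, 3))
(4, 2, R3, (2, 3))
(4, 3, R3, (2, 3))
(6, 0, R1, (2, 3))
(6, 0, R2, (0, 1))
(6, 0, R2, (0, 2))
(6, 0, R2, (0, 3))
(6, 0, R2, (1, 2))
(6, 0, R2, (1, 3))
(6, 0, R7, (2,))
(6, 0, R7, (3,))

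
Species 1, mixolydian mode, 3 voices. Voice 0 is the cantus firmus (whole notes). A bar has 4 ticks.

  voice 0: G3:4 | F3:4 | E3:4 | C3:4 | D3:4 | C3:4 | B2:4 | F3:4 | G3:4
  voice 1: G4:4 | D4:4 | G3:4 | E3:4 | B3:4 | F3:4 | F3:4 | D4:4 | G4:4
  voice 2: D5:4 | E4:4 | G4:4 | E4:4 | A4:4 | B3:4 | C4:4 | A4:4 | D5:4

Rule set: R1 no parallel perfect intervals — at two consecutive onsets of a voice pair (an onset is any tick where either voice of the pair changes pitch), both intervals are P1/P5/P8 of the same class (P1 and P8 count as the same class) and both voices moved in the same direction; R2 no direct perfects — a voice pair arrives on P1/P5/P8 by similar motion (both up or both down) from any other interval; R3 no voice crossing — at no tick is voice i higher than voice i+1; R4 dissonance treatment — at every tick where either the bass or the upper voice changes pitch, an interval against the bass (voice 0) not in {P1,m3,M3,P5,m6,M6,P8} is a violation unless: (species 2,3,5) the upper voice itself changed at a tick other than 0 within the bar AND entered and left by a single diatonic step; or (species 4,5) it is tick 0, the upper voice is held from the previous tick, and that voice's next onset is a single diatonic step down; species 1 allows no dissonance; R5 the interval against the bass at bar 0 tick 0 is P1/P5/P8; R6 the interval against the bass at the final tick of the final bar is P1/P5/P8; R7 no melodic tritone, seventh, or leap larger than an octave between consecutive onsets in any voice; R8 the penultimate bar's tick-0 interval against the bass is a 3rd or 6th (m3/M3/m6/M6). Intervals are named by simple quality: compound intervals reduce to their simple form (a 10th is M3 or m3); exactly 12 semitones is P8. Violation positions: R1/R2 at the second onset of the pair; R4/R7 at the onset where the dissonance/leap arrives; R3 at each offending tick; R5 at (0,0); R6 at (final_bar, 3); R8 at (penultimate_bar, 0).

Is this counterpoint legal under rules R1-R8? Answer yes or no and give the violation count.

No (15 violations)

bar 0: v0=G3 v1=G4 v2=D5 (P5)
bar 1: v0=F3 v1=D4 v2=E4 (M7)
bar 2: v0=E3 v1=G3 v2=G4 (m3)
bar 3: v0=C3 v1=E3 v2=E4 (M3)
bar 4: v0=D3 v1=B3 v2=A4 (P5)
bar 5: v0=C3 v1=F3 v2=B3 (M7)
bar 6: v0=B2 v1=F3 v2=C4 (m2)
bar 7: v0=F3 v1=D4 v2=A4 (M3)
bar 8: v0=G3 v1=G4 v2=D5 (P5)
  R4 @ bar1.0: F3/E4 M7 untreated
  R7 @ bar1.0: D5->E4 leap 10st
  R1 @ bar3.0: G3/G4 P8 -> E3/E4 P8 similar
  R2 @ bar4.0: C3/E4 M3 -> D3/A4 P5 similar
  R4 @ bar5.0: C3/F3 P4 untreated
  R4 @ bar5.0: C3/B3 M7 untreated
  R7 @ bar5.0: B3->F3 leap 6st
  R7 @ bar5.0: A4->B3 leap 10st
  R4 @ bar6.0: B2/F3 TT untreated
  R4 @ bar6.0: B2/C4 m2 untreated
  R1 @ bar7.0: F3/C4 P5 -> D4/A4 P5 similar
  R7 @ bar7.0: B2->F3 leap 6st
  R1 @ bar8.0: D4/A4 P5 -> G4/D5 P5 similar
  R2 @ bar8.0: F3/D4 M6 -> G3/G4 P8 similar
  R2 @ bar8.0: F3/A4 M3 -> G3/D5 P5 similar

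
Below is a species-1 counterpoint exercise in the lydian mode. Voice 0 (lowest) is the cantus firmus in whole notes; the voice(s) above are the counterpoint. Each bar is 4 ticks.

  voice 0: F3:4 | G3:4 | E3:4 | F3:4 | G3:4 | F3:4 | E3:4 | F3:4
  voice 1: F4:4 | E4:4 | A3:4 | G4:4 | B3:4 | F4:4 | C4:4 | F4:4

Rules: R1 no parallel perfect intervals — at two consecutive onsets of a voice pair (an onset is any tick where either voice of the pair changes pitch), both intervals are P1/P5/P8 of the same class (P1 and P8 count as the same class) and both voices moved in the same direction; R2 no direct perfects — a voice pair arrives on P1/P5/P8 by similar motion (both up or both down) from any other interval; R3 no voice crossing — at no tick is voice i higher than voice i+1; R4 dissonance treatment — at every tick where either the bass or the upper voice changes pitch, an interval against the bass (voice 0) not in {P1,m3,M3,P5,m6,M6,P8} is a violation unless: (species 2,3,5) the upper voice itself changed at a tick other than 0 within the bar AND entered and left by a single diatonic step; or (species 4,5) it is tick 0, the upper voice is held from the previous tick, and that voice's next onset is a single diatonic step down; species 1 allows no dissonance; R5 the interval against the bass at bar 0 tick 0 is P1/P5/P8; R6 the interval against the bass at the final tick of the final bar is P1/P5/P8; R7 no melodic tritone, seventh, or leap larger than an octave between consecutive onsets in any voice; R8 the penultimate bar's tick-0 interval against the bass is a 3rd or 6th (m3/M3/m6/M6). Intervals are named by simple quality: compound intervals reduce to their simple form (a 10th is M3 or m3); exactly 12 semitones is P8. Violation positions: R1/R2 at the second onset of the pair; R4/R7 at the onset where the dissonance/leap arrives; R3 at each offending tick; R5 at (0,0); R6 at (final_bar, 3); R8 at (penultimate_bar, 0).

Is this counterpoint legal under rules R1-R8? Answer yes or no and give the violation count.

No (5 violations)

bar 0: v0=F3 v1=F4 (P8)
bar 1: v0=G3 v1=E4 (M6)
bar 2: v0=E3 v1=A3 (P4)
bar 3: v0=F3 v1=G4 (M2)
bar 4: v0=G3 v1=B3 (M3)
bar 5: v0=F3 v1=F4 (P8)
bar 6: v0=E3 v1=C4 (m6)
bar 7: v0=F3 v1=F4 (P8)
  R4 @ bar2.0: E3/A3 P4 untreated
  R4 @ bar3.0: F3/G4 M2 untreated
  R7 @ bar3.0: A3->G4 leap 10st
  R7 @ bar5.0: B3->F4 leap 6st
  R2 @ bar7.0: E3/C4 m6 -> F3/F4 P8 similar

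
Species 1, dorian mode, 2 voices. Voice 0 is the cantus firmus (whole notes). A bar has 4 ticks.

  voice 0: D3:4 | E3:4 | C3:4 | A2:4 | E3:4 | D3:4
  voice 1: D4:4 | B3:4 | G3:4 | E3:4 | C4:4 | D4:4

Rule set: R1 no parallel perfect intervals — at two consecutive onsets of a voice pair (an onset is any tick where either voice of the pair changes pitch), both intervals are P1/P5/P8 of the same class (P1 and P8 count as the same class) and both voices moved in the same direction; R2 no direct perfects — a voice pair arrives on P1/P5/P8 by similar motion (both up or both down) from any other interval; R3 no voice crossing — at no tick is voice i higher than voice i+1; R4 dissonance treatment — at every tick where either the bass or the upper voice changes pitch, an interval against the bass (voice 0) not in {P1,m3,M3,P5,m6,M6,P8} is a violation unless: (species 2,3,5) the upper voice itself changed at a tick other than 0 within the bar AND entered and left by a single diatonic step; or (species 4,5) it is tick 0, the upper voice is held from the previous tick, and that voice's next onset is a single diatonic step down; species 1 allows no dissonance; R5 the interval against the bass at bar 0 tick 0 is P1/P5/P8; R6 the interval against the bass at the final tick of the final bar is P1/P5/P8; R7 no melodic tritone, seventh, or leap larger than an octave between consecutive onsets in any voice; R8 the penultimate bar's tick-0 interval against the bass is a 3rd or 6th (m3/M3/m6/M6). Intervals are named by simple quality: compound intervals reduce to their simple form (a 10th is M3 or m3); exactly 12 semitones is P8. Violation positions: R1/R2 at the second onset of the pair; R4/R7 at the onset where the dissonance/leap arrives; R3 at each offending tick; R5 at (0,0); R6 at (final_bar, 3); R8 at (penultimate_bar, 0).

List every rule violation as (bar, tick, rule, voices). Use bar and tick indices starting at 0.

(2, 0, R1, (0, 1))
(3, 0, R1, (0, 1))

bar 0: v0=D3 v1=D4 downbeat P8
bar 1: v0=E3 v1=B3 downbeat P5
bar 2: v0=C3 v1=G3 downbeat P5
bar 3: v0=A2 v1=E3 downbeat P5
bar 4: v0=E3 v1=C4 downbeat m6
bar 5: v0=D3 v1=D4 downbeat P8
  -> R1 @ bar 2 tick 0 v(0, 1): E3/B3 P5 -> C3/G3 P5 similar
  -> R1 @ bar 3 tick 0 v(0, 1): C3/G3 P5 -> A2/E3 P5 similar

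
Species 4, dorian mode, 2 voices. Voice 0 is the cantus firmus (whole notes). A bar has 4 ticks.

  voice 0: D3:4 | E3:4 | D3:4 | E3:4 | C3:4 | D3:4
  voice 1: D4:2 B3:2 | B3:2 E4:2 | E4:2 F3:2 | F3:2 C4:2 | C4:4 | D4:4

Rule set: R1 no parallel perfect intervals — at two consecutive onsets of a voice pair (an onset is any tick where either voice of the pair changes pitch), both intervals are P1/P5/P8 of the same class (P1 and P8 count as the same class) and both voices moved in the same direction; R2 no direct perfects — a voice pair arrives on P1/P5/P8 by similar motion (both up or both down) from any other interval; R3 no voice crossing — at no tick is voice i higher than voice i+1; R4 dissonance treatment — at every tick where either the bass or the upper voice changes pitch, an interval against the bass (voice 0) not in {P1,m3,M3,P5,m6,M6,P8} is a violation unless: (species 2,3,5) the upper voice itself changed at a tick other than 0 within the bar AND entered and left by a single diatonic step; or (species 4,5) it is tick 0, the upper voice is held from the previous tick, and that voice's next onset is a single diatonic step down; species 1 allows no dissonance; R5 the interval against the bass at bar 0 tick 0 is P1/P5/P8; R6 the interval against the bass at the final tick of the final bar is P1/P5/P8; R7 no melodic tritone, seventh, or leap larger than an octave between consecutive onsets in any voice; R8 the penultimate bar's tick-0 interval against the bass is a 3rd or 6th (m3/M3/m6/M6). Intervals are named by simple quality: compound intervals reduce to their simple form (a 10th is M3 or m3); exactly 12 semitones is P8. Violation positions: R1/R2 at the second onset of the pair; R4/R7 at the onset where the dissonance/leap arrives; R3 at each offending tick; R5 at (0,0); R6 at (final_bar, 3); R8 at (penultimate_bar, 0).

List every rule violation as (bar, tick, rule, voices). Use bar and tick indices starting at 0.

(2, 0, R4, (0, 1))
(2, 2, R7, (1,))
(3, 0, R4, (0, 1))
(4, 0, R8, (0, 1))
(5, 0, R1, (0, 1))

bar 0: v0=D3 v1=D4 downbeat P8
bar 1: v0=E3 v1=B3 downbeat P5
bar 2: v0=D3 v1=E4 downbeat M2
bar 3: v0=E3 v1=F3 downbeat m2
bar 4: v0=C3 v1=C4 downbeat P8
bar 5: v0=D3 v1=D4 downbeat P8
  -> R4 @ bar 2 tick 0 v(0, 1): D3/E4 M2 untreated
  -> R7 @ bar 2 tick 2 v(1,): E4->F3 leap 11st
  -> R4 @ bar 3 tick 0 v(0, 1): E3/F3 m2 untreated
  -> R8 @ bar 4 tick 0 v(0, 1): penult P8 not 3rd/6th
  -> R1 @ bar 5 tick 0 v(0, 1): C3/C4 P8 -> D3/D4 P8 similar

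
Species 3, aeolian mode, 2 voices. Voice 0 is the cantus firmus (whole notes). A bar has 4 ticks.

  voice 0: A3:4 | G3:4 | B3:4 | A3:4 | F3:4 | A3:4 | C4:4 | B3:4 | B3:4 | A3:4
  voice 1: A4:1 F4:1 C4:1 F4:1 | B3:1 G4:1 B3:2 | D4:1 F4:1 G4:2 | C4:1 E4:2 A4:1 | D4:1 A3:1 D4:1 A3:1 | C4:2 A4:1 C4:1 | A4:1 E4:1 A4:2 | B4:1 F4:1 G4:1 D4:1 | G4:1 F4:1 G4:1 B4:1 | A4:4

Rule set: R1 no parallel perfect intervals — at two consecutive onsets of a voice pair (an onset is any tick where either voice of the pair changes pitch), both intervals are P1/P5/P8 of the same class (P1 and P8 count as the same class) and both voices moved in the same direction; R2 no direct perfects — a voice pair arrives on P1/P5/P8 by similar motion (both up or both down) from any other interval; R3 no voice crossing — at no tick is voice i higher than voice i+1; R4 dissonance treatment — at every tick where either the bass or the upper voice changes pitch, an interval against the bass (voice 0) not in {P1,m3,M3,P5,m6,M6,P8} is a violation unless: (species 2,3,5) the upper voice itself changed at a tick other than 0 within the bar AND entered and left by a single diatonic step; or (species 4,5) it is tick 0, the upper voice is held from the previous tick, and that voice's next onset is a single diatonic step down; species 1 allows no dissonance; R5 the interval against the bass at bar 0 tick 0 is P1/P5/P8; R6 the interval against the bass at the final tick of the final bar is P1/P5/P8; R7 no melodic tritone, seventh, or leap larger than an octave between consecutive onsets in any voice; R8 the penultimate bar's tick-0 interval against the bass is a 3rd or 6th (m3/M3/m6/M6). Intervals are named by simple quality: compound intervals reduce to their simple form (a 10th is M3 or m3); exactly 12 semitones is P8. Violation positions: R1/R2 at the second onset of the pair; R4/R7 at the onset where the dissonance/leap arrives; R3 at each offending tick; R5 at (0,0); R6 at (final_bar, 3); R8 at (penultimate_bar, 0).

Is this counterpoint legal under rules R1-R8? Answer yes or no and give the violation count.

No (5 violations)

bar 0: v0=A3 v1=A4 (P8)
bar 1: v0=G3 v1=B3 (M3)
bar 2: v0=B3 v1=D4 (m3)
bar 3: v0=A3 v1=C4 (m3)
bar 4: v0=F3 v1=D4 (M6)
bar 5: v0=A3 v1=C4 (m3)
bar 6: v0=C4 v1=A4 (M6)
bar 7: v0=B3 v1=B4 (P8)
bar 8: v0=B3 v1=G4 (m6)
bar 9: v0=A3 v1=A4 (P8)
  R7 @ bar1.0: F4->B3 leap 6st
  R4 @ bar2.1: B3/F4 TT untreated
  R4 @ bar7.1: B3/F4 TT untreated
  R7 @ bar7.1: B4->F4 leap 6st
  R1 @ bar9.0: B3/B4 P8 -> A3/A4 P8 similar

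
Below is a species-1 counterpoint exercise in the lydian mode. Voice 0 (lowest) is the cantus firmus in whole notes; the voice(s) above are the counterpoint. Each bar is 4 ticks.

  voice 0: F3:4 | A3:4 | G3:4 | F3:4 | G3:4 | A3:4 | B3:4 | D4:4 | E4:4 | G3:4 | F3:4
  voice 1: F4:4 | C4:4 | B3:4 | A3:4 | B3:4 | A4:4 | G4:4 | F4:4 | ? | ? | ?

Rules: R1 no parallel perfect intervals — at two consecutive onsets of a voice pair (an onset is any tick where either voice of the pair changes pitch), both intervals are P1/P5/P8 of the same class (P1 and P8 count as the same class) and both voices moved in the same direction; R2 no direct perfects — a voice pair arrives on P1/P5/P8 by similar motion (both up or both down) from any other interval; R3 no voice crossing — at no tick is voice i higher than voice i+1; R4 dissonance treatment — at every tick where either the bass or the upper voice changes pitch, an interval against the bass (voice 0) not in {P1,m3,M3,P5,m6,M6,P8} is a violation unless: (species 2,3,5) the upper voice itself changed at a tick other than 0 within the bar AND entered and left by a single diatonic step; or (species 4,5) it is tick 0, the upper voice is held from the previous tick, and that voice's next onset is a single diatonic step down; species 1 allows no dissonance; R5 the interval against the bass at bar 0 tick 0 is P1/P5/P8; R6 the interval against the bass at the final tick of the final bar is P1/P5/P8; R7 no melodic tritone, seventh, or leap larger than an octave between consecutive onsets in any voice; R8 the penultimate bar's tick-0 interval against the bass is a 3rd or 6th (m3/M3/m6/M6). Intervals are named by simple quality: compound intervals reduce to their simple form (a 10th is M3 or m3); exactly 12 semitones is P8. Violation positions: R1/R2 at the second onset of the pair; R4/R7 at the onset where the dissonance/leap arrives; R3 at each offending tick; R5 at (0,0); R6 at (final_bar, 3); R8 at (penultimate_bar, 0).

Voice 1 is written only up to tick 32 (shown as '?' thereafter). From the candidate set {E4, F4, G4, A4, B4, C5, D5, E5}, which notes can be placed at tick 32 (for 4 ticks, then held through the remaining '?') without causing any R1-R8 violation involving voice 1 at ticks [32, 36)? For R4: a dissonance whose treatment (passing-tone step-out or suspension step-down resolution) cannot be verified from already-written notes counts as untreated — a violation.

{C5, E4, G4}

E4: legal
F4: violates R4
G4: legal
A4: violates R4
B4: violates R2,R7
C5: legal
D5: violates R4
E5: violates R2,R7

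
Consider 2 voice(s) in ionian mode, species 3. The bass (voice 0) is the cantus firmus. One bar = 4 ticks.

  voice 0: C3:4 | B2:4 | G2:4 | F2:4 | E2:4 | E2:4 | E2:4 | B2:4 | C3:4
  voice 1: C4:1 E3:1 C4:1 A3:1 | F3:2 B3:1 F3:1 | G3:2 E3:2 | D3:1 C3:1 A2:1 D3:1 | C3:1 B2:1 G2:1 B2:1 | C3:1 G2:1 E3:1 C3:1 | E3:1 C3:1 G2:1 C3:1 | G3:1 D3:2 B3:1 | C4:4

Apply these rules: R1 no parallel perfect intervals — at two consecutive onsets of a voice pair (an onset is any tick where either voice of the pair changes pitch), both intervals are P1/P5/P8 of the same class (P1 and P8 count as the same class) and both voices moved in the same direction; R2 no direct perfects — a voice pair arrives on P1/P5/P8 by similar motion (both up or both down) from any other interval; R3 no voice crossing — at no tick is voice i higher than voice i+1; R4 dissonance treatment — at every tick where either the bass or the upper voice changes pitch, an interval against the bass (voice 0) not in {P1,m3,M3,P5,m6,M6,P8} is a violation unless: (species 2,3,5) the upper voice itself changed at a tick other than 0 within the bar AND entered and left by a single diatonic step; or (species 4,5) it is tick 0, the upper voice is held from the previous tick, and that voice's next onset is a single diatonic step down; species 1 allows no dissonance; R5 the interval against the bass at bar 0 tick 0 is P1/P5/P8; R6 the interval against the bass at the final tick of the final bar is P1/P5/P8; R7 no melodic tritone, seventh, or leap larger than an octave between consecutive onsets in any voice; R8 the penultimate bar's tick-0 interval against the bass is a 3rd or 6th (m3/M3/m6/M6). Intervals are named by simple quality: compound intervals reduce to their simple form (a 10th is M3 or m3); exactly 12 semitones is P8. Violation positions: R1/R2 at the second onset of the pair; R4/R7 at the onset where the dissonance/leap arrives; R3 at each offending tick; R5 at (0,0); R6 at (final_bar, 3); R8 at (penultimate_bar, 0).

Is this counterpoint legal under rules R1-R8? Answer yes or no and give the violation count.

No (5 violations)

bar 0: v0=C3 v1=C4 (P8)
bar 1: v0=B2 v1=F3 (TT)
bar 2: v0=G2 v1=G3 (P8)
bar 3: v0=F2 v1=D3 (M6)
bar 4: v0=E2 v1=C3 (m6)
bar 5: v0=E2 v1=C3 (m6)
bar 6: v0=E2 v1=E3 (P8)
bar 7: v0=B2 v1=G3 (m6)
bar 8: v0=C3 v1=C4 (P8)
  R4 @ bar1.0: B2/F3 TT untreated
  R7 @ bar1.2: F3->B3 leap 6st
  R4 @ bar1.3: B2/F3 TT untreated
  R7 @ bar1.3: B3->F3 leap 6st
  R1 @ bar8.0: B2/B3 P8 -> C3/C4 P8 similar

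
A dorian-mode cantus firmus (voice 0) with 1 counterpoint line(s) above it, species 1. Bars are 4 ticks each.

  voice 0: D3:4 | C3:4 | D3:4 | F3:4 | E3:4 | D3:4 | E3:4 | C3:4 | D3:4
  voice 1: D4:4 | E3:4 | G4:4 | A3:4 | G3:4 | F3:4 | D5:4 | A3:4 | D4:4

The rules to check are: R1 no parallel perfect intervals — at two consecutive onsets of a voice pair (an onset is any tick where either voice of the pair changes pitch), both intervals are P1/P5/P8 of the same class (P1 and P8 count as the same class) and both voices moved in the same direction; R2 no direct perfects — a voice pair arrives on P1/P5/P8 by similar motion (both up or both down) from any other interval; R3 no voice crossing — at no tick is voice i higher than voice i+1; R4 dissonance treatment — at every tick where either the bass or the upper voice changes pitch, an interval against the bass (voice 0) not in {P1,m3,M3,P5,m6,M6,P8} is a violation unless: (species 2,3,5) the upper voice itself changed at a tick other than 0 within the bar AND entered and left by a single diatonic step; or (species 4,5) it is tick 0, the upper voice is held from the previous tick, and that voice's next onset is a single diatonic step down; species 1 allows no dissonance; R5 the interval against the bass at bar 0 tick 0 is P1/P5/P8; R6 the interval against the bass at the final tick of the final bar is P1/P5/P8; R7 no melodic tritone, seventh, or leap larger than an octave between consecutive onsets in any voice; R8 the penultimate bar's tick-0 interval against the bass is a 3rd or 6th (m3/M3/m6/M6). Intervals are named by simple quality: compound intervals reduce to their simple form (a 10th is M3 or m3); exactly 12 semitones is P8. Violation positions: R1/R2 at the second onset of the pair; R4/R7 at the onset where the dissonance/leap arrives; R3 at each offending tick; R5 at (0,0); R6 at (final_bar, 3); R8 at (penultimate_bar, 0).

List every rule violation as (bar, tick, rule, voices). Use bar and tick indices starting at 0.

(1, 0, R7, (1,))
(2, 0, R4, (0, 1))
(2, 0, R7, (1,))
(3, 0, R7, (1,))
(6, 0, R4, (0, 1))
(6, 0, R7, (1,))
(7, 0, R7, (1,))
(8, 0, R2, (0, 1))

bar 0: v0=D3 v1=D4 downbeat P8
bar 1: v0=C3 v1=E3 downbeat M3
bar 2: v0=D3 v1=G4 downbeat P4
bar 3: v0=F3 v1=A3 downbeat M3
bar 4: v0=E3 v1=G3 downbeat m3
bar 5: v0=D3 v1=F3 downbeat m3
bar 6: v0=E3 v1=D5 downbeat m7
bar 7: v0=C3 v1=A3 downbeat M6
bar 8: v0=D3 v1=D4 downbeat P8
  -> R7 @ bar 1 tick 0 v(1,): D4->E3 leap 10st
  -> R4 @ bar 2 tick 0 v(0, 1): D3/G4 P4 untreated
  -> R7 @ bar 2 tick 0 v(1,): E3->G4 leap 15st
  -> R7 @ bar 3 tick 0 v(1,): G4->A3 leap 10st
  -> R4 @ bar 6 tick 0 v(0, 1): E3/D5 m7 untreated
  -> R7 @ bar 6 tick 0 v(1,): F3->D5 leap 21st
  -> R7 @ bar 7 tick 0 v(1,): D5->A3 leap 17st
  -> R2 @ bar 8 tick 0 v(0, 1): C3/A3 M6 -> D3/D4 P8 similar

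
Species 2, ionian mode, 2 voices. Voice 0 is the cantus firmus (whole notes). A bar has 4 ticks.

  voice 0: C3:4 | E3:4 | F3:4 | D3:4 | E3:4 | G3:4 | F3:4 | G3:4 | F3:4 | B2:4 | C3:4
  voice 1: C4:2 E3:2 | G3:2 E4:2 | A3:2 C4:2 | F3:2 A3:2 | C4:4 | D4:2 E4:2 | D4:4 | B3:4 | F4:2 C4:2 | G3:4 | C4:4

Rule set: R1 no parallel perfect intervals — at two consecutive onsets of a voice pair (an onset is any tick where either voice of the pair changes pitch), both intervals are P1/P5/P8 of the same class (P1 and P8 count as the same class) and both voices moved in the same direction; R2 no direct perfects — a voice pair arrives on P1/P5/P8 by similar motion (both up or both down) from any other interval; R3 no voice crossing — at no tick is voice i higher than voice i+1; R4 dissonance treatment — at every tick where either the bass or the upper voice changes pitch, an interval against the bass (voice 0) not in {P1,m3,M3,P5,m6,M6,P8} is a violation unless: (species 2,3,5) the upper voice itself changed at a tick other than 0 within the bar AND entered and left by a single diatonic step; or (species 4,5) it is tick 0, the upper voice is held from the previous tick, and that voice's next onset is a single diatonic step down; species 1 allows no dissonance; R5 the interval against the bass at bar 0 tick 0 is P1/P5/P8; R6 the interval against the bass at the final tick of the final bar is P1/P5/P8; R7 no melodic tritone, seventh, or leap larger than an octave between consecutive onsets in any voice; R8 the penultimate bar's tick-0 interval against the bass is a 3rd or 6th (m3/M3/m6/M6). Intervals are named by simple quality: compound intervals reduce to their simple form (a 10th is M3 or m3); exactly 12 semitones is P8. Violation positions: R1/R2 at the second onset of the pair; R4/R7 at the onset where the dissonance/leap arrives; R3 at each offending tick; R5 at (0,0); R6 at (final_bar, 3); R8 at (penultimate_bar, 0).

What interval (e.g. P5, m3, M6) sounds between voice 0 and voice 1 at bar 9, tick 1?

m6

voice 0=B2 voice 1=G3 -> m6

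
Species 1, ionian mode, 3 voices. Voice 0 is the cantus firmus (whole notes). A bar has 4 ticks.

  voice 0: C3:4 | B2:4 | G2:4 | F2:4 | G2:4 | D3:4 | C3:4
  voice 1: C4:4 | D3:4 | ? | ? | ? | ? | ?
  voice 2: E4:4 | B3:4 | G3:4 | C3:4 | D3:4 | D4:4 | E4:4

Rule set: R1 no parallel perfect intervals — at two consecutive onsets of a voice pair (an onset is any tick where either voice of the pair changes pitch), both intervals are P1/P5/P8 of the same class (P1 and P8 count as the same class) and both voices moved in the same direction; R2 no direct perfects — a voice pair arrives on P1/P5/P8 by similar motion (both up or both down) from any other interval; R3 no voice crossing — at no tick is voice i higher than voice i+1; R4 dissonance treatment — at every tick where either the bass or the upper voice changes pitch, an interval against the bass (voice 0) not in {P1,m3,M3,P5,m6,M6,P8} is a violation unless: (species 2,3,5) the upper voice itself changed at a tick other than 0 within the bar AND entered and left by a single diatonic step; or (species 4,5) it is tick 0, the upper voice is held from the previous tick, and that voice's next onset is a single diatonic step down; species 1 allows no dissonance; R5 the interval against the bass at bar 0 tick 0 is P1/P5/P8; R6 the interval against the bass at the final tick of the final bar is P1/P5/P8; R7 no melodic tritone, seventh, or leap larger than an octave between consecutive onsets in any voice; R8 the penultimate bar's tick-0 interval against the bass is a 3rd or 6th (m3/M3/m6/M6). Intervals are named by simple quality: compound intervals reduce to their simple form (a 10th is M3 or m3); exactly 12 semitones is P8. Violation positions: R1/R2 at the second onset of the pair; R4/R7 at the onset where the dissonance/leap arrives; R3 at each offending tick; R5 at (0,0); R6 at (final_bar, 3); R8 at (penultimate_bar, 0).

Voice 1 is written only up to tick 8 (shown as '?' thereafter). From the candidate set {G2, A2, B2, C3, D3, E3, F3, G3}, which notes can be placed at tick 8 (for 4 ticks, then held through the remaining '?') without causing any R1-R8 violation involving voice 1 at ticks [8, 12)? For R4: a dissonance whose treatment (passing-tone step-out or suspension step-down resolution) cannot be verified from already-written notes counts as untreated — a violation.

{B2, D3, E3, G3}

G2: violates R2
A2: violates R4
B2: legal
C3: violates R2,R4
D3: legal
E3: legal
F3: violates R4
G3: legal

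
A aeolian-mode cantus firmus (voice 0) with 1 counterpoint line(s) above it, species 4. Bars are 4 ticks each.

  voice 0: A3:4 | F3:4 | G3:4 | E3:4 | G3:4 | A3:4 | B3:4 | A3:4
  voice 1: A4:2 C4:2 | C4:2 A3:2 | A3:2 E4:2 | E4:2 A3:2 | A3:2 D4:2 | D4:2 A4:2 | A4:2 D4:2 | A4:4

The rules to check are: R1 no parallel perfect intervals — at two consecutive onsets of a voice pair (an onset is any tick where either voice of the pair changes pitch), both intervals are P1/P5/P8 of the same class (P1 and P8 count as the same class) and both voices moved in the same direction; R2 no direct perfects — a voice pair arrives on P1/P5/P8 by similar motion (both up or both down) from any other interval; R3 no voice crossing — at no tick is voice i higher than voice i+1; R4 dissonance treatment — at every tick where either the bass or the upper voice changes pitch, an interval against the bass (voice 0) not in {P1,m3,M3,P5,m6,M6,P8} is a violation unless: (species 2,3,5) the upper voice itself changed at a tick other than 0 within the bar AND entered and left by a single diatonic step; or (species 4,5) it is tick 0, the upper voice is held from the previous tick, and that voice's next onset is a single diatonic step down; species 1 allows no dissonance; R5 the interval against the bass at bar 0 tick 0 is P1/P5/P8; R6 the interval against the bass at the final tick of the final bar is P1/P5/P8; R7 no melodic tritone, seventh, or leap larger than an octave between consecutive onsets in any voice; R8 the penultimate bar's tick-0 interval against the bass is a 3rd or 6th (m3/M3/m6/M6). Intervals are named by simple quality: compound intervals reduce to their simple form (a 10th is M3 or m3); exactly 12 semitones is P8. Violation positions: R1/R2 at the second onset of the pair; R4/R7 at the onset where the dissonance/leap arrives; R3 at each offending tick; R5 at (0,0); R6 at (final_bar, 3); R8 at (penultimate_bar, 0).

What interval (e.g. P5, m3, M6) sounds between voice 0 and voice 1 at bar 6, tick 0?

voice 0=B3 voice 1=A4 -> m7

m7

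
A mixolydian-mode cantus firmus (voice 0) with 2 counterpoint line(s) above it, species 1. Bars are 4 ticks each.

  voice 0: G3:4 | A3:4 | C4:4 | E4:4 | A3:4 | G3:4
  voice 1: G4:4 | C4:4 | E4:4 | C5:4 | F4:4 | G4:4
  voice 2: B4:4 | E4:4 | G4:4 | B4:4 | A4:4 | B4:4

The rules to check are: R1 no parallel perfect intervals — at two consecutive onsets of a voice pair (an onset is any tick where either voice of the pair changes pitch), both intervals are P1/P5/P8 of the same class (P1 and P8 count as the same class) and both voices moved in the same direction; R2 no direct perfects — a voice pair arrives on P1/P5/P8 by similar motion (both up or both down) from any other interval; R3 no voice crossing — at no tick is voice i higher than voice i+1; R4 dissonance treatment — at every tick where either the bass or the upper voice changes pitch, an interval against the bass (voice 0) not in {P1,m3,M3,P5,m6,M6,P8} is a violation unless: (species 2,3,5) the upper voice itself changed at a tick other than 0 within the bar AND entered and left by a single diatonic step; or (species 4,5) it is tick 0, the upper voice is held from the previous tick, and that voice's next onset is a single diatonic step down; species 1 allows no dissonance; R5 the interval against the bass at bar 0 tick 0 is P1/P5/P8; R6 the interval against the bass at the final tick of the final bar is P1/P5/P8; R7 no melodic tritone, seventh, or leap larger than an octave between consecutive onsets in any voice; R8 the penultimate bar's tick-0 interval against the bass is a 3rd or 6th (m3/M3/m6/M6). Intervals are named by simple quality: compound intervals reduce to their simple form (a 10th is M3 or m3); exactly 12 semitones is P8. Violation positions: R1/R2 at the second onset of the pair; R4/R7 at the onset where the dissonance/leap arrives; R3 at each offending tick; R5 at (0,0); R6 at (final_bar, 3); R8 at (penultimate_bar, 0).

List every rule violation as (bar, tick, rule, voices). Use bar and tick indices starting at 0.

(0, 0, R5, (0, 2))
(2, 0, R1, (0, 2))
(3, 0, R1, (0, 2))
(3, 0, R3, (1, 2))
(3, 1, R3, (1, 2))
(3, 2, R3, (1, 2))
(3, 3, R3, (1, 2))
(4, 0, R2, (0, 2))
(4, 0, R8, (0, 2))
(5, 3, R6, (0, 2))

bar 0: v0=G3 v1=G4 v2=B4 downbeat M3
bar 1: v0=A3 v1=C4 v2=E4 downbeat P5
bar 2: v0=C4 v1=E4 v2=G4 downbeat P5
bar 3: v0=E4 v1=C5 v2=B4 downbeat P5
bar 4: v0=A3 v1=F4 v2=A4 downbeat P8
bar 5: v0=G3 v1=G4 v2=B4 downbeat M3
  -> R5 @ bar 0 tick 0 v(0, 2): opens on M3
  -> R1 @ bar 2 tick 0 v(0, 2): A3/E4 P5 -> C4/G4 P5 similar
  -> R1 @ bar 3 tick 0 v(0, 2): C4/G4 P5 -> E4/B4 P5 similar
  -> R3 @ bar 3 tick 0 v(1, 2): C5 above B4
  -> R3 @ bar 3 tick 1 v(1, 2): C5 above B4
  -> R3 @ bar 3 tick 2 v(1, 2): C5 above B4
  -> R3 @ bar 3 tick 3 v(1, 2): C5 above B4
  -> R2 @ bar 4 tick 0 v(0, 2): E4/B4 P5 -> A3/A4 P8 similar
  -> R8 @ bar 4 tick 0 v(0, 2): penult P8 not 3rd/6th
  -> R6 @ bar 5 tick 3 v(0, 2): closes on M3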